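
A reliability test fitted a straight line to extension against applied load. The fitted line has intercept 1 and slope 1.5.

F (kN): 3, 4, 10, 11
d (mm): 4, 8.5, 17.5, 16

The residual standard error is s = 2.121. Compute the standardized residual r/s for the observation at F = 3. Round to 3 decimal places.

d̂ = 1 + 1.5·3 = 5.5
r = 4 − 5.5 = -1.5
r/s = -1.5 / 2.121 = -0.707

-0.707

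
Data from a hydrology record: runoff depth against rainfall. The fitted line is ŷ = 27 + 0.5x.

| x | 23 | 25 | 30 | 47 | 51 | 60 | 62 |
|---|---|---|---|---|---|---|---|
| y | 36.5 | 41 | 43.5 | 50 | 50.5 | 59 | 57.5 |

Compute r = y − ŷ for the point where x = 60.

r = 2

ŷ = 27 + 0.5·60 = 57
r = 59 − 57 = 2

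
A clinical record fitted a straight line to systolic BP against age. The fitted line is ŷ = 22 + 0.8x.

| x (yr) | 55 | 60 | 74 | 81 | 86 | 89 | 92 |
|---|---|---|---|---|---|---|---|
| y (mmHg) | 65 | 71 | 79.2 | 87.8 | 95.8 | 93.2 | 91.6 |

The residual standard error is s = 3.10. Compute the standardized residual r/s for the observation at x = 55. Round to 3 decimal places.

-0.323

ŷ = 22 + 0.8·55 = 66
r = 65 − 66 = -1
r/s = -1 / 3.10 = -0.323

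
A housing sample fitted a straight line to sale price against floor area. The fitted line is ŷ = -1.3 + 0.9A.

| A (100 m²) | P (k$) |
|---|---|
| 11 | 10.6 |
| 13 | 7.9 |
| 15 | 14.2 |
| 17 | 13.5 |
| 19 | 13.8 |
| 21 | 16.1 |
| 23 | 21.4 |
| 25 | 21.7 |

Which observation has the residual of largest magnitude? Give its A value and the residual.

A = 13, r = -2.5

A=11: ŷ = -1.3 + 0.9·11 = 8.6; r = 10.6 − 8.6 = 2
A=13: ŷ = -1.3 + 0.9·13 = 10.4; r = 7.9 − 10.4 = -2.5
A=15: ŷ = -1.3 + 0.9·15 = 12.2; r = 14.2 − 12.2 = 2
A=17: ŷ = -1.3 + 0.9·17 = 14; r = 13.5 − 14 = -0.5
A=19: ŷ = -1.3 + 0.9·19 = 15.8; r = 13.8 − 15.8 = -2
A=21: ŷ = -1.3 + 0.9·21 = 17.6; r = 16.1 − 17.6 = -1.5
A=23: ŷ = -1.3 + 0.9·23 = 19.4; r = 21.4 − 19.4 = 2
A=25: ŷ = -1.3 + 0.9·25 = 21.2; r = 21.7 − 21.2 = 0.5
Largest |r| is 2.5 at A = 13, residual -2.5.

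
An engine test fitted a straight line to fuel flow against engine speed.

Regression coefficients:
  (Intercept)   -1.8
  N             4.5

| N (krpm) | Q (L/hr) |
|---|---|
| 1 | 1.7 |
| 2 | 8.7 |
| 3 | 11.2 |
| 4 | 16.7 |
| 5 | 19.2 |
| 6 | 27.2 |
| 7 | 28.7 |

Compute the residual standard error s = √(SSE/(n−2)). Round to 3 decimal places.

s = 1.483

N=1: ŷ = -1.8 + 4.5·1 = 2.7; r = 1.7 − 2.7 = -1
N=2: ŷ = -1.8 + 4.5·2 = 7.2; r = 8.7 − 7.2 = 1.5
N=3: ŷ = -1.8 + 4.5·3 = 11.7; r = 11.2 − 11.7 = -0.5
N=4: ŷ = -1.8 + 4.5·4 = 16.2; r = 16.7 − 16.2 = 0.5
N=5: ŷ = -1.8 + 4.5·5 = 20.7; r = 19.2 − 20.7 = -1.5
N=6: ŷ = -1.8 + 4.5·6 = 25.2; r = 27.2 − 25.2 = 2
N=7: ŷ = -1.8 + 4.5·7 = 29.7; r = 28.7 − 29.7 = -1
SSE = 1 + 2.25 + 0.25 + 0.25 + 2.25 + 4 + 1 = 11
s = √(11/5) = √2.2 ≈ 1.483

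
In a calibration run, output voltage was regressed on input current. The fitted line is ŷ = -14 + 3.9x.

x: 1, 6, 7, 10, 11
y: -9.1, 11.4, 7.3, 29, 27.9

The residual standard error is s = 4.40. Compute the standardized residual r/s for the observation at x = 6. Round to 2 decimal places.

ŷ = -14 + 3.9·6 = 9.4
r = 11.4 − 9.4 = 2
r/s = 2 / 4.40 = 0.45

0.45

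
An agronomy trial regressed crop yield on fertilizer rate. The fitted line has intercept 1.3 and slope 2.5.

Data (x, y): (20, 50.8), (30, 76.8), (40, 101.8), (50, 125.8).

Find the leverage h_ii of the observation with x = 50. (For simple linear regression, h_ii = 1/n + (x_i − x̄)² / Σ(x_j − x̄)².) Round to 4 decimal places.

x̄ = (20 + 30 + 40 + 50)/4 = 35
Σ(x − x̄)² = 225 + 25 + 25 + 225 = 500
h = 1/4 + (15)²/500 = 0.25 + 0.45 = 0.7000

h = 0.7000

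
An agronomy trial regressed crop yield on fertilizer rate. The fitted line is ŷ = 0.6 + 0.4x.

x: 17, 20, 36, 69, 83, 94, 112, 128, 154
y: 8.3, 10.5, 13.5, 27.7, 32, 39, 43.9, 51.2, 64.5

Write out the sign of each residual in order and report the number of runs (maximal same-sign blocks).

x=17: ŷ = 0.6 + 0.4·17 = 7.4; e = 8.3 − 7.4 = 0.9
x=20: ŷ = 0.6 + 0.4·20 = 8.6; e = 10.5 − 8.6 = 1.9
x=36: ŷ = 0.6 + 0.4·36 = 15; e = 13.5 − 15 = -1.5
x=69: ŷ = 0.6 + 0.4·69 = 28.2; e = 27.7 − 28.2 = -0.5
x=83: ŷ = 0.6 + 0.4·83 = 33.8; e = 32 − 33.8 = -1.8
x=94: ŷ = 0.6 + 0.4·94 = 38.2; e = 39 − 38.2 = 0.8
x=112: ŷ = 0.6 + 0.4·112 = 45.4; e = 43.9 − 45.4 = -1.5
x=128: ŷ = 0.6 + 0.4·128 = 51.8; e = 51.2 − 51.8 = -0.6
x=154: ŷ = 0.6 + 0.4·154 = 62.2; e = 64.5 − 62.2 = 2.3
Signs: + + − − − + − − +
Runs: +×2, −×3, +×1, −×2, +×1 → 5

5 runs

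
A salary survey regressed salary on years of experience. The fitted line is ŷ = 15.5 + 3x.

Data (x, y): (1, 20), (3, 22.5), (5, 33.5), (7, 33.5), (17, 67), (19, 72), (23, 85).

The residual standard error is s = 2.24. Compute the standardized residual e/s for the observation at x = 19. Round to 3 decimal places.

ŷ = 15.5 + 3·19 = 72.5
e = 72 − 72.5 = -0.5
e/s = -0.5 / 2.24 = -0.223

-0.223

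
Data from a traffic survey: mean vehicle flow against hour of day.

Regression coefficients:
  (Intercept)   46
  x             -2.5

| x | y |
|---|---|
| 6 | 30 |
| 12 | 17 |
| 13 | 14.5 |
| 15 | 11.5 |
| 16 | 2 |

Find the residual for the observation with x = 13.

e = 1

ŷ = 46 − 2.5·13 = 13.5
e = 14.5 − 13.5 = 1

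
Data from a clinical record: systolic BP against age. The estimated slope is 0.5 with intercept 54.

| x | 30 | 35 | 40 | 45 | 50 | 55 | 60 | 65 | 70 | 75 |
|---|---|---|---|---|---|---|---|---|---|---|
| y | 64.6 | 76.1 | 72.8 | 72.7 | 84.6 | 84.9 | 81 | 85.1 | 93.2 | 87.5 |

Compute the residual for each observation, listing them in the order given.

-4.4, 4.6, -1.2, -3.8, 5.6, 3.4, -3, -1.4, 4.2, -4

x=30: ŷ = 54 + 0.5·30 = 69; r = 64.6 − 69 = -4.4
x=35: ŷ = 54 + 0.5·35 = 71.5; r = 76.1 − 71.5 = 4.6
x=40: ŷ = 54 + 0.5·40 = 74; r = 72.8 − 74 = -1.2
x=45: ŷ = 54 + 0.5·45 = 76.5; r = 72.7 − 76.5 = -3.8
x=50: ŷ = 54 + 0.5·50 = 79; r = 84.6 − 79 = 5.6
x=55: ŷ = 54 + 0.5·55 = 81.5; r = 84.9 − 81.5 = 3.4
x=60: ŷ = 54 + 0.5·60 = 84; r = 81 − 84 = -3
x=65: ŷ = 54 + 0.5·65 = 86.5; r = 85.1 − 86.5 = -1.4
x=70: ŷ = 54 + 0.5·70 = 89; r = 93.2 − 89 = 4.2
x=75: ŷ = 54 + 0.5·75 = 91.5; r = 87.5 − 91.5 = -4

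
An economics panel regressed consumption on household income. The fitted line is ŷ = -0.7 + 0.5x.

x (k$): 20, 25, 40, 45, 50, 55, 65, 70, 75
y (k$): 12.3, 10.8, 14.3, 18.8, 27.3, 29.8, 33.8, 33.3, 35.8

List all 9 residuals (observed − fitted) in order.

x=20: ŷ = -0.7 + 0.5·20 = 9.3; r = 12.3 − 9.3 = 3
x=25: ŷ = -0.7 + 0.5·25 = 11.8; r = 10.8 − 11.8 = -1
x=40: ŷ = -0.7 + 0.5·40 = 19.3; r = 14.3 − 19.3 = -5
x=45: ŷ = -0.7 + 0.5·45 = 21.8; r = 18.8 − 21.8 = -3
x=50: ŷ = -0.7 + 0.5·50 = 24.3; r = 27.3 − 24.3 = 3
x=55: ŷ = -0.7 + 0.5·55 = 26.8; r = 29.8 − 26.8 = 3
x=65: ŷ = -0.7 + 0.5·65 = 31.8; r = 33.8 − 31.8 = 2
x=70: ŷ = -0.7 + 0.5·70 = 34.3; r = 33.3 − 34.3 = -1
x=75: ŷ = -0.7 + 0.5·75 = 36.8; r = 35.8 − 36.8 = -1

3, -1, -5, -3, 3, 3, 2, -1, -1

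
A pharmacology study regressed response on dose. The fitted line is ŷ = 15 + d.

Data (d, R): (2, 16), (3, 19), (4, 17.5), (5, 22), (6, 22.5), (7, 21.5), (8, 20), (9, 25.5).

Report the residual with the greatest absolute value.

d=2: ŷ = 15 + 2 = 17; e = 16 − 17 = -1
d=3: ŷ = 15 + 3 = 18; e = 19 − 18 = 1
d=4: ŷ = 15 + 4 = 19; e = 17.5 − 19 = -1.5
d=5: ŷ = 15 + 5 = 20; e = 22 − 20 = 2
d=6: ŷ = 15 + 6 = 21; e = 22.5 − 21 = 1.5
d=7: ŷ = 15 + 7 = 22; e = 21.5 − 22 = -0.5
d=8: ŷ = 15 + 8 = 23; e = 20 − 23 = -3
d=9: ŷ = 15 + 9 = 24; e = 25.5 − 24 = 1.5
Largest |e| is 3 at d = 8, residual -3.

e = -3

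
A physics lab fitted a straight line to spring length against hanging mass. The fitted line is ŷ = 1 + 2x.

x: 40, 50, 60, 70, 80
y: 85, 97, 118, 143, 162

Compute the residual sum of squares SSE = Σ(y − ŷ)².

x=40: ŷ = 1 + 2·40 = 81; e = 85 − 81 = 4
x=50: ŷ = 1 + 2·50 = 101; e = 97 − 101 = -4
x=60: ŷ = 1 + 2·60 = 121; e = 118 − 121 = -3
x=70: ŷ = 1 + 2·70 = 141; e = 143 − 141 = 2
x=80: ŷ = 1 + 2·80 = 161; e = 162 − 161 = 1
SSE = 16 + 16 + 9 + 4 + 1 = 46

SSE = 46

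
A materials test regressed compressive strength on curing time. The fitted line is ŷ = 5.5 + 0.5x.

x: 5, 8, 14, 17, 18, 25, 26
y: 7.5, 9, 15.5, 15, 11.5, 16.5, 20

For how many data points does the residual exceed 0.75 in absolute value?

5

x=5: ŷ = 5.5 + 0.5·5 = 8; e = 7.5 − 8 = -0.5
x=8: ŷ = 5.5 + 0.5·8 = 9.5; e = 9 − 9.5 = -0.5
x=14: ŷ = 5.5 + 0.5·14 = 12.5; e = 15.5 − 12.5 = 3
x=17: ŷ = 5.5 + 0.5·17 = 14; e = 15 − 14 = 1
x=18: ŷ = 5.5 + 0.5·18 = 14.5; e = 11.5 − 14.5 = -3
x=25: ŷ = 5.5 + 0.5·25 = 18; e = 16.5 − 18 = -1.5
x=26: ŷ = 5.5 + 0.5·26 = 18.5; e = 20 − 18.5 = 1.5
|e| > 0.75: x=14 (|e|=3), x=17 (|e|=1), x=18 (|e|=3), x=25 (|e|=1.5), x=26 (|e|=1.5) → 5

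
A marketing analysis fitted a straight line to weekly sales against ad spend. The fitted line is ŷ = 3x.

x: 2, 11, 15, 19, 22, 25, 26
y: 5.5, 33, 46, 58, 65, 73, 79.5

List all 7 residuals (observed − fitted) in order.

-0.5, 0, 1, 1, -1, -2, 1.5

x=2: ŷ = 3·2 = 6; e = 5.5 − 6 = -0.5
x=11: ŷ = 3·11 = 33; e = 33 − 33 = 0
x=15: ŷ = 3·15 = 45; e = 46 − 45 = 1
x=19: ŷ = 3·19 = 57; e = 58 − 57 = 1
x=22: ŷ = 3·22 = 66; e = 65 − 66 = -1
x=25: ŷ = 3·25 = 75; e = 73 − 75 = -2
x=26: ŷ = 3·26 = 78; e = 79.5 − 78 = 1.5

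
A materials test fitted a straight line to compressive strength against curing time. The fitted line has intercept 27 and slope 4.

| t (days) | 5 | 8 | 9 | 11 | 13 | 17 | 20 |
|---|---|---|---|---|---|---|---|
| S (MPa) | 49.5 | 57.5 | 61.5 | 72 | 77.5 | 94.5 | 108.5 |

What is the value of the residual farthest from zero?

r = 2.5

t=5: Ŝ = 27 + 4·5 = 47; r = 49.5 − 47 = 2.5
t=8: Ŝ = 27 + 4·8 = 59; r = 57.5 − 59 = -1.5
t=9: Ŝ = 27 + 4·9 = 63; r = 61.5 − 63 = -1.5
t=11: Ŝ = 27 + 4·11 = 71; r = 72 − 71 = 1
t=13: Ŝ = 27 + 4·13 = 79; r = 77.5 − 79 = -1.5
t=17: Ŝ = 27 + 4·17 = 95; r = 94.5 − 95 = -0.5
t=20: Ŝ = 27 + 4·20 = 107; r = 108.5 − 107 = 1.5
Largest |r| is 2.5 at t = 5, residual 2.5.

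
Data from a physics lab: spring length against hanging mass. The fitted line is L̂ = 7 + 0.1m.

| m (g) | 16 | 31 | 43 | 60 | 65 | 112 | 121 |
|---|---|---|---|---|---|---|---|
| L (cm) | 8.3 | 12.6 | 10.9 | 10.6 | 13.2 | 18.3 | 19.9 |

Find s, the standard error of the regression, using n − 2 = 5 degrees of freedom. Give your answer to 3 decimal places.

s = 1.612

m=16: L̂ = 7 + 0.1·16 = 8.6; e = 8.3 − 8.6 = -0.3
m=31: L̂ = 7 + 0.1·31 = 10.1; e = 12.6 − 10.1 = 2.5
m=43: L̂ = 7 + 0.1·43 = 11.3; e = 10.9 − 11.3 = -0.4
m=60: L̂ = 7 + 0.1·60 = 13; e = 10.6 − 13 = -2.4
m=65: L̂ = 7 + 0.1·65 = 13.5; e = 13.2 − 13.5 = -0.3
m=112: L̂ = 7 + 0.1·112 = 18.2; e = 18.3 − 18.2 = 0.1
m=121: L̂ = 7 + 0.1·121 = 19.1; e = 19.9 − 19.1 = 0.8
SSE = 0.09 + 6.25 + 0.16 + 5.76 + 0.09 + 0.01 + 0.64 = 13
s = √(13/5) = √2.6 ≈ 1.612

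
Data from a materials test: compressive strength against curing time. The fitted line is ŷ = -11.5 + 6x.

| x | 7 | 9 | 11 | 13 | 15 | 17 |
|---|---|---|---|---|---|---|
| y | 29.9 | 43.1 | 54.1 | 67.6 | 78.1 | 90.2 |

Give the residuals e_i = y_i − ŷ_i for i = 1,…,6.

x=7: ŷ = -11.5 + 6·7 = 30.5; e = 29.9 − 30.5 = -0.6
x=9: ŷ = -11.5 + 6·9 = 42.5; e = 43.1 − 42.5 = 0.6
x=11: ŷ = -11.5 + 6·11 = 54.5; e = 54.1 − 54.5 = -0.4
x=13: ŷ = -11.5 + 6·13 = 66.5; e = 67.6 − 66.5 = 1.1
x=15: ŷ = -11.5 + 6·15 = 78.5; e = 78.1 − 78.5 = -0.4
x=17: ŷ = -11.5 + 6·17 = 90.5; e = 90.2 − 90.5 = -0.3

-0.6, 0.6, -0.4, 1.1, -0.4, -0.3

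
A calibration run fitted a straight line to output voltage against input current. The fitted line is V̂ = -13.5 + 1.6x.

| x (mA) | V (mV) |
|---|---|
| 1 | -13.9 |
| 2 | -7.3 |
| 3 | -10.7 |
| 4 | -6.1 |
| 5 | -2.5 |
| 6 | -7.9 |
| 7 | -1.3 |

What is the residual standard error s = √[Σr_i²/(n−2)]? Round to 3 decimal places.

s = 2.966

x=1: V̂ = -13.5 + 1.6·1 = -11.9; r = -13.9 − (-11.9) = -2
x=2: V̂ = -13.5 + 1.6·2 = -10.3; r = -7.3 − (-10.3) = 3
x=3: V̂ = -13.5 + 1.6·3 = -8.7; r = -10.7 − (-8.7) = -2
x=4: V̂ = -13.5 + 1.6·4 = -7.1; r = -6.1 − (-7.1) = 1
x=5: V̂ = -13.5 + 1.6·5 = -5.5; r = -2.5 − (-5.5) = 3
x=6: V̂ = -13.5 + 1.6·6 = -3.9; r = -7.9 − (-3.9) = -4
x=7: V̂ = -13.5 + 1.6·7 = -2.3; r = -1.3 − (-2.3) = 1
SSE = 4 + 9 + 4 + 1 + 9 + 16 + 1 = 44
s = √(44/5) = √8.8 ≈ 2.966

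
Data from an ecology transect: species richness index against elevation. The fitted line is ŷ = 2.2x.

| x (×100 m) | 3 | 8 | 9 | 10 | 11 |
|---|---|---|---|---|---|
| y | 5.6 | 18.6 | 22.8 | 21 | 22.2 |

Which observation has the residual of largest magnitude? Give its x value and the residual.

x=3: ŷ = 2.2·3 = 6.6; e = 5.6 − 6.6 = -1
x=8: ŷ = 2.2·8 = 17.6; e = 18.6 − 17.6 = 1
x=9: ŷ = 2.2·9 = 19.8; e = 22.8 − 19.8 = 3
x=10: ŷ = 2.2·10 = 22; e = 21 − 22 = -1
x=11: ŷ = 2.2·11 = 24.2; e = 22.2 − 24.2 = -2
Largest |e| is 3 at x = 9, residual 3.

x = 9, e = 3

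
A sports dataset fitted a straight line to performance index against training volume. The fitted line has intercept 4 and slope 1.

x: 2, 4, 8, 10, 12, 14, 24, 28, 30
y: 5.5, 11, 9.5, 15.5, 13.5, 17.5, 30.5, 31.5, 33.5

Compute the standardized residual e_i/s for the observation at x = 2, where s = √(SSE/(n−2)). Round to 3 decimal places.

-0.238

x=2: ŷ = 4 + 2 = 6; e = 5.5 − 6 = -0.5
x=4: ŷ = 4 + 4 = 8; e = 11 − 8 = 3
x=8: ŷ = 4 + 8 = 12; e = 9.5 − 12 = -2.5
x=10: ŷ = 4 + 10 = 14; e = 15.5 − 14 = 1.5
x=12: ŷ = 4 + 12 = 16; e = 13.5 − 16 = -2.5
x=14: ŷ = 4 + 14 = 18; e = 17.5 − 18 = -0.5
x=24: ŷ = 4 + 24 = 28; e = 30.5 − 28 = 2.5
x=28: ŷ = 4 + 28 = 32; e = 31.5 − 32 = -0.5
x=30: ŷ = 4 + 30 = 34; e = 33.5 − 34 = -0.5
SSE = 0.25 + 9 + 6.25 + 2.25 + 6.25 + 0.25 + 6.25 + 0.25 + 0.25 = 31
s = √(31/7) = 2.10442
e/s = -0.5 / 2.10442 = -0.238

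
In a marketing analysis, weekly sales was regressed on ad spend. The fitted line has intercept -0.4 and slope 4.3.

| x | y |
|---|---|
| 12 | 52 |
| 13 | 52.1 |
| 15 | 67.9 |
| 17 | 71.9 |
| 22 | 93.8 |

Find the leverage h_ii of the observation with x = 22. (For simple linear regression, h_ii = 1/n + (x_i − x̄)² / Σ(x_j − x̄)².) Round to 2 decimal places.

x̄ = (12 + 13 + 15 + 17 + 22)/5 = 15.8
Σ(x − x̄)² = 14.44 + 7.84 + 0.64 + 1.44 + 38.44 = 62.8
h = 1/5 + (6.2)²/62.8 = 0.2 + 0.612102 = 0.81

h = 0.81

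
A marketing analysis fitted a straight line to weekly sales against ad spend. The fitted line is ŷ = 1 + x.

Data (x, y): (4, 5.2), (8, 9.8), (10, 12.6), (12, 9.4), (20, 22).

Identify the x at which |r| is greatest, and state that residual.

x = 12, r = -3.6

x=4: ŷ = 1 + 4 = 5; r = 5.2 − 5 = 0.2
x=8: ŷ = 1 + 8 = 9; r = 9.8 − 9 = 0.8
x=10: ŷ = 1 + 10 = 11; r = 12.6 − 11 = 1.6
x=12: ŷ = 1 + 12 = 13; r = 9.4 − 13 = -3.6
x=20: ŷ = 1 + 20 = 21; r = 22 − 21 = 1
Largest |r| is 3.6 at x = 12, residual -3.6.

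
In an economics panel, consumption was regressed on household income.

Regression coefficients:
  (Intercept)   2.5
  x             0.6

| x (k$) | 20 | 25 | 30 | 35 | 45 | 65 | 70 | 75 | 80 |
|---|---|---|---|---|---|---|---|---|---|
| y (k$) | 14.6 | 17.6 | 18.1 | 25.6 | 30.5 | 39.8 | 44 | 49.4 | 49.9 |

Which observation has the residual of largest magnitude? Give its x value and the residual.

x=20: ŷ = 2.5 + 0.6·20 = 14.5; e = 14.6 − 14.5 = 0.1
x=25: ŷ = 2.5 + 0.6·25 = 17.5; e = 17.6 − 17.5 = 0.1
x=30: ŷ = 2.5 + 0.6·30 = 20.5; e = 18.1 − 20.5 = -2.4
x=35: ŷ = 2.5 + 0.6·35 = 23.5; e = 25.6 − 23.5 = 2.1
x=45: ŷ = 2.5 + 0.6·45 = 29.5; e = 30.5 − 29.5 = 1
x=65: ŷ = 2.5 + 0.6·65 = 41.5; e = 39.8 − 41.5 = -1.7
x=70: ŷ = 2.5 + 0.6·70 = 44.5; e = 44 − 44.5 = -0.5
x=75: ŷ = 2.5 + 0.6·75 = 47.5; e = 49.4 − 47.5 = 1.9
x=80: ŷ = 2.5 + 0.6·80 = 50.5; e = 49.9 − 50.5 = -0.6
Largest |e| is 2.4 at x = 30, residual -2.4.

x = 30, e = -2.4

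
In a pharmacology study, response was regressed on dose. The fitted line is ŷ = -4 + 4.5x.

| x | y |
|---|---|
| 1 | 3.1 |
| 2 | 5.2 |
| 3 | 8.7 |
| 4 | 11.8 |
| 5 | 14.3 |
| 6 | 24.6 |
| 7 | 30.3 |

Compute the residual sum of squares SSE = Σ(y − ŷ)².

x=1: ŷ = -4 + 4.5·1 = 0.5; r = 3.1 − 0.5 = 2.6
x=2: ŷ = -4 + 4.5·2 = 5; r = 5.2 − 5 = 0.2
x=3: ŷ = -4 + 4.5·3 = 9.5; r = 8.7 − 9.5 = -0.8
x=4: ŷ = -4 + 4.5·4 = 14; r = 11.8 − 14 = -2.2
x=5: ŷ = -4 + 4.5·5 = 18.5; r = 14.3 − 18.5 = -4.2
x=6: ŷ = -4 + 4.5·6 = 23; r = 24.6 − 23 = 1.6
x=7: ŷ = -4 + 4.5·7 = 27.5; r = 30.3 − 27.5 = 2.8
SSE = 6.76 + 0.04 + 0.64 + 4.84 + 17.64 + 2.56 + 7.84 = 40.32

SSE = 40.32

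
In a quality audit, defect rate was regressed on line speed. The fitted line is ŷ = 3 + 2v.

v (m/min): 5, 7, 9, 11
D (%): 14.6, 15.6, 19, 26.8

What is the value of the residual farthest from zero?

e = -2

v=5: ŷ = 3 + 2·5 = 13; e = 14.6 − 13 = 1.6
v=7: ŷ = 3 + 2·7 = 17; e = 15.6 − 17 = -1.4
v=9: ŷ = 3 + 2·9 = 21; e = 19 − 21 = -2
v=11: ŷ = 3 + 2·11 = 25; e = 26.8 − 25 = 1.8
Largest |e| is 2 at v = 9, residual -2.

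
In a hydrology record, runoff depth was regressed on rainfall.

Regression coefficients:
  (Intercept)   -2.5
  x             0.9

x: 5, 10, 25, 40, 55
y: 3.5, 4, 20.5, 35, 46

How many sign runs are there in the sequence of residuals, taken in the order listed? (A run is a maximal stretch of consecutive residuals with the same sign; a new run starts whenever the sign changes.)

x=5: ŷ = -2.5 + 0.9·5 = 2; e = 3.5 − 2 = 1.5
x=10: ŷ = -2.5 + 0.9·10 = 6.5; e = 4 − 6.5 = -2.5
x=25: ŷ = -2.5 + 0.9·25 = 20; e = 20.5 − 20 = 0.5
x=40: ŷ = -2.5 + 0.9·40 = 33.5; e = 35 − 33.5 = 1.5
x=55: ŷ = -2.5 + 0.9·55 = 47; e = 46 − 47 = -1
Signs: + − + + −
Runs: +×1, −×1, +×2, −×1 → 4

4 runs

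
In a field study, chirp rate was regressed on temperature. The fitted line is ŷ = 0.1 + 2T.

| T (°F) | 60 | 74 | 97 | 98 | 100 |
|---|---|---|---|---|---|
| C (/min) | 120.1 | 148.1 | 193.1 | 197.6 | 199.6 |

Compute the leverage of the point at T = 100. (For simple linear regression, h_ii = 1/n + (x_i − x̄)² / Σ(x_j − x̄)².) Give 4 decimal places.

T̄ = (60 + 74 + 97 + 98 + 100)/5 = 85.8
Σ(T − T̄)² = 665.64 + 139.24 + 125.44 + 148.84 + 201.64 = 1280.8
h = 1/5 + (14.2)²/1280.8 = 0.2 + 0.157433 = 0.3574

h = 0.3574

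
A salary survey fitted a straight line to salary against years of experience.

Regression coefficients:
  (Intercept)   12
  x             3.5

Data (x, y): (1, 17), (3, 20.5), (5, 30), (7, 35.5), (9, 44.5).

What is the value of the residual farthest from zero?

e = -2

x=1: ŷ = 12 + 3.5·1 = 15.5; e = 17 − 15.5 = 1.5
x=3: ŷ = 12 + 3.5·3 = 22.5; e = 20.5 − 22.5 = -2
x=5: ŷ = 12 + 3.5·5 = 29.5; e = 30 − 29.5 = 0.5
x=7: ŷ = 12 + 3.5·7 = 36.5; e = 35.5 − 36.5 = -1
x=9: ŷ = 12 + 3.5·9 = 43.5; e = 44.5 − 43.5 = 1
Largest |e| is 2 at x = 3, residual -2.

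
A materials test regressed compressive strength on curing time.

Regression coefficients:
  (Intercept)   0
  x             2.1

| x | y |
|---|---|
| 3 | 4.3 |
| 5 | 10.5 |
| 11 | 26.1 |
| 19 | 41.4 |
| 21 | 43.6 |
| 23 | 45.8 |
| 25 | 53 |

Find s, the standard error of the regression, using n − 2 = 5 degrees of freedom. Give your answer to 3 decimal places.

s = 2.098

x=3: ŷ = 2.1·3 = 6.3; e = 4.3 − 6.3 = -2
x=5: ŷ = 2.1·5 = 10.5; e = 10.5 − 10.5 = 0
x=11: ŷ = 2.1·11 = 23.1; e = 26.1 − 23.1 = 3
x=19: ŷ = 2.1·19 = 39.9; e = 41.4 − 39.9 = 1.5
x=21: ŷ = 2.1·21 = 44.1; e = 43.6 − 44.1 = -0.5
x=23: ŷ = 2.1·23 = 48.3; e = 45.8 − 48.3 = -2.5
x=25: ŷ = 2.1·25 = 52.5; e = 53 − 52.5 = 0.5
SSE = 4 + 0 + 9 + 2.25 + 0.25 + 6.25 + 0.25 = 22
s = √(22/5) = √4.4 ≈ 2.098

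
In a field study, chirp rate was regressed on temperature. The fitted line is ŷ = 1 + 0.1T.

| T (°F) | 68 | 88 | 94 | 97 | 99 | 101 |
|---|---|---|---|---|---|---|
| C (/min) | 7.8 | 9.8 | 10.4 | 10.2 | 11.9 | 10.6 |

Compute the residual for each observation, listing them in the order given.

0, 0, 0, -0.5, 1, -0.5

T=68: ŷ = 1 + 0.1·68 = 7.8; r = 7.8 − 7.8 = 0
T=88: ŷ = 1 + 0.1·88 = 9.8; r = 9.8 − 9.8 = 0
T=94: ŷ = 1 + 0.1·94 = 10.4; r = 10.4 − 10.4 = 0
T=97: ŷ = 1 + 0.1·97 = 10.7; r = 10.2 − 10.7 = -0.5
T=99: ŷ = 1 + 0.1·99 = 10.9; r = 11.9 − 10.9 = 1
T=101: ŷ = 1 + 0.1·101 = 11.1; r = 10.6 − 11.1 = -0.5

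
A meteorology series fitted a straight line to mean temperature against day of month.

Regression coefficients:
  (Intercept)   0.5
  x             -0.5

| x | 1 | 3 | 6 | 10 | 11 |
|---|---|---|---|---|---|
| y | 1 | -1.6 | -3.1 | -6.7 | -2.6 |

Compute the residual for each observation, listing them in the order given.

1, -0.6, -0.6, -2.2, 2.4

x=1: ŷ = 0.5 − 0.5·1 = 0; e = 1 − 0 = 1
x=3: ŷ = 0.5 − 0.5·3 = -1; e = -1.6 − (-1) = -0.6
x=6: ŷ = 0.5 − 0.5·6 = -2.5; e = -3.1 − (-2.5) = -0.6
x=10: ŷ = 0.5 − 0.5·10 = -4.5; e = -6.7 − (-4.5) = -2.2
x=11: ŷ = 0.5 − 0.5·11 = -5; e = -2.6 − (-5) = 2.4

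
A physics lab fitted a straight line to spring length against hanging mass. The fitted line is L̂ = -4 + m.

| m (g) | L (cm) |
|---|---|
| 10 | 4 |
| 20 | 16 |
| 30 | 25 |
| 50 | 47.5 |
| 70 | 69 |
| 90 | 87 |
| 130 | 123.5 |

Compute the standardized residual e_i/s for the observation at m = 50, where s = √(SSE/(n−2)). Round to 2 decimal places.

0.69

m=10: L̂ = -4 + 10 = 6; e = 4 − 6 = -2
m=20: L̂ = -4 + 20 = 16; e = 16 − 16 = 0
m=30: L̂ = -4 + 30 = 26; e = 25 − 26 = -1
m=50: L̂ = -4 + 50 = 46; e = 47.5 − 46 = 1.5
m=70: L̂ = -4 + 70 = 66; e = 69 − 66 = 3
m=90: L̂ = -4 + 90 = 86; e = 87 − 86 = 1
m=130: L̂ = -4 + 130 = 126; e = 123.5 − 126 = -2.5
SSE = 4 + 0 + 1 + 2.25 + 9 + 1 + 6.25 = 23.5
s = √(23.5/5) = 2.16795
e/s = 1.5 / 2.16795 = 0.69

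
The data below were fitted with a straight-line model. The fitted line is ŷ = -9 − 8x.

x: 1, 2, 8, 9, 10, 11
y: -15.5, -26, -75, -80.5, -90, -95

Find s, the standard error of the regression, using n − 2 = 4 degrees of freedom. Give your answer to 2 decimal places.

s = 1.77

x=1: ŷ = -9 − 8·1 = -17; e = -15.5 − (-17) = 1.5
x=2: ŷ = -9 − 8·2 = -25; e = -26 − (-25) = -1
x=8: ŷ = -9 − 8·8 = -73; e = -75 − (-73) = -2
x=9: ŷ = -9 − 8·9 = -81; e = -80.5 − (-81) = 0.5
x=10: ŷ = -9 − 8·10 = -89; e = -90 − (-89) = -1
x=11: ŷ = -9 − 8·11 = -97; e = -95 − (-97) = 2
SSE = 2.25 + 1 + 4 + 0.25 + 1 + 4 = 12.5
s = √(12.5/4) = √3.125 ≈ 1.77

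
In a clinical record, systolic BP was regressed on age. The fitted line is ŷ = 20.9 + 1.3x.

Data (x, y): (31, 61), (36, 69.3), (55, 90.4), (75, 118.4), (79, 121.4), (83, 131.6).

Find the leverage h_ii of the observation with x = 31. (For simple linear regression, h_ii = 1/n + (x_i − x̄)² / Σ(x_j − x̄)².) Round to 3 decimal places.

h = 0.492

x̄ = (31 + 36 + 55 + 75 + 79 + 83)/6 = 59.8333
Σ(x − x̄)² = 831.361 + 568.028 + 23.3611 + 230.028 + 367.361 + 536.694 = 2556.83
h = 1/6 + (-28.8333)²/2556.83 = 0.166667 + 0.325153 = 0.492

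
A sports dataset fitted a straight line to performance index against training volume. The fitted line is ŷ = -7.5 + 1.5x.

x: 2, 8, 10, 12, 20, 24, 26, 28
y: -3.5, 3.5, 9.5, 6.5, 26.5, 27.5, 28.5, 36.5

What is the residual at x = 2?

ŷ = -7.5 + 1.5·2 = -4.5
e = -3.5 − (-4.5) = 1

e = 1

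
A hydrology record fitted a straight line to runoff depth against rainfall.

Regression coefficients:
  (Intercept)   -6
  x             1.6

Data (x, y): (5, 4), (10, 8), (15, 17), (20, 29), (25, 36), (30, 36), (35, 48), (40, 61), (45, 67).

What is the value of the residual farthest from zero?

x=5: ŷ = -6 + 1.6·5 = 2; r = 4 − 2 = 2
x=10: ŷ = -6 + 1.6·10 = 10; r = 8 − 10 = -2
x=15: ŷ = -6 + 1.6·15 = 18; r = 17 − 18 = -1
x=20: ŷ = -6 + 1.6·20 = 26; r = 29 − 26 = 3
x=25: ŷ = -6 + 1.6·25 = 34; r = 36 − 34 = 2
x=30: ŷ = -6 + 1.6·30 = 42; r = 36 − 42 = -6
x=35: ŷ = -6 + 1.6·35 = 50; r = 48 − 50 = -2
x=40: ŷ = -6 + 1.6·40 = 58; r = 61 − 58 = 3
x=45: ŷ = -6 + 1.6·45 = 66; r = 67 − 66 = 1
Largest |r| is 6 at x = 30, residual -6.

r = -6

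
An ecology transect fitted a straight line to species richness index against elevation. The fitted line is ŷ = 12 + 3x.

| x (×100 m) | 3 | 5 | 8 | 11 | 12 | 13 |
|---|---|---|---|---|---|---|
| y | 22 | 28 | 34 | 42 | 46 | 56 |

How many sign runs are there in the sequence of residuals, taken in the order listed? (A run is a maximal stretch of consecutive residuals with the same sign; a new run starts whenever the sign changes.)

x=3: ŷ = 12 + 3·3 = 21; r = 22 − 21 = 1
x=5: ŷ = 12 + 3·5 = 27; r = 28 − 27 = 1
x=8: ŷ = 12 + 3·8 = 36; r = 34 − 36 = -2
x=11: ŷ = 12 + 3·11 = 45; r = 42 − 45 = -3
x=12: ŷ = 12 + 3·12 = 48; r = 46 − 48 = -2
x=13: ŷ = 12 + 3·13 = 51; r = 56 − 51 = 5
Signs: + + − − − +
Runs: +×2, −×3, +×1 → 3

3 runs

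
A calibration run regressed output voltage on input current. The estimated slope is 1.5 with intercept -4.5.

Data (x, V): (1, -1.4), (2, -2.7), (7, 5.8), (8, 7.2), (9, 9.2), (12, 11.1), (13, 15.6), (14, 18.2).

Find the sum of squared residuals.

x=1: V̂ = -4.5 + 1.5·1 = -3; r = -1.4 − (-3) = 1.6
x=2: V̂ = -4.5 + 1.5·2 = -1.5; r = -2.7 − (-1.5) = -1.2
x=7: V̂ = -4.5 + 1.5·7 = 6; r = 5.8 − 6 = -0.2
x=8: V̂ = -4.5 + 1.5·8 = 7.5; r = 7.2 − 7.5 = -0.3
x=9: V̂ = -4.5 + 1.5·9 = 9; r = 9.2 − 9 = 0.2
x=12: V̂ = -4.5 + 1.5·12 = 13.5; r = 11.1 − 13.5 = -2.4
x=13: V̂ = -4.5 + 1.5·13 = 15; r = 15.6 − 15 = 0.6
x=14: V̂ = -4.5 + 1.5·14 = 16.5; r = 18.2 − 16.5 = 1.7
SSE = 2.56 + 1.44 + 0.04 + 0.09 + 0.04 + 5.76 + 0.36 + 2.89 = 13.18

SSE = 13.18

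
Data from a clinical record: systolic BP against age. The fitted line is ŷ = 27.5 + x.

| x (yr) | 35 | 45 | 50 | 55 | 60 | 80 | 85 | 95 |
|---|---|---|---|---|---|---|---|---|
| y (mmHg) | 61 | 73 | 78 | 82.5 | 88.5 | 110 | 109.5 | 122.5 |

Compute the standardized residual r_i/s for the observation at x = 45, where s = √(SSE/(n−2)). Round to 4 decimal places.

0.2810

x=35: ŷ = 27.5 + 35 = 62.5; r = 61 − 62.5 = -1.5
x=45: ŷ = 27.5 + 45 = 72.5; r = 73 − 72.5 = 0.5
x=50: ŷ = 27.5 + 50 = 77.5; r = 78 − 77.5 = 0.5
x=55: ŷ = 27.5 + 55 = 82.5; r = 82.5 − 82.5 = 0
x=60: ŷ = 27.5 + 60 = 87.5; r = 88.5 − 87.5 = 1
x=80: ŷ = 27.5 + 80 = 107.5; r = 110 − 107.5 = 2.5
x=85: ŷ = 27.5 + 85 = 112.5; r = 109.5 − 112.5 = -3
x=95: ŷ = 27.5 + 95 = 122.5; r = 122.5 − 122.5 = 0
SSE = 2.25 + 0.25 + 0.25 + 0 + 1 + 6.25 + 9 + 0 = 19
s = √(19/6) = 1.77951
r/s = 0.5 / 1.77951 = 0.2810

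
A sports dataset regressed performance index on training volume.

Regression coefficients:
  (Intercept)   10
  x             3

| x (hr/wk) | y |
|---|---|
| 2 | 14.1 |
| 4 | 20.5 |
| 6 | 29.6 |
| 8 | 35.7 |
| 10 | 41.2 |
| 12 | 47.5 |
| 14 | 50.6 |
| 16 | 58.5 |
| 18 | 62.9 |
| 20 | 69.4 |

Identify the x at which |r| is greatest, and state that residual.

x = 2, r = -1.9

x=2: ŷ = 10 + 3·2 = 16; r = 14.1 − 16 = -1.9
x=4: ŷ = 10 + 3·4 = 22; r = 20.5 − 22 = -1.5
x=6: ŷ = 10 + 3·6 = 28; r = 29.6 − 28 = 1.6
x=8: ŷ = 10 + 3·8 = 34; r = 35.7 − 34 = 1.7
x=10: ŷ = 10 + 3·10 = 40; r = 41.2 − 40 = 1.2
x=12: ŷ = 10 + 3·12 = 46; r = 47.5 − 46 = 1.5
x=14: ŷ = 10 + 3·14 = 52; r = 50.6 − 52 = -1.4
x=16: ŷ = 10 + 3·16 = 58; r = 58.5 − 58 = 0.5
x=18: ŷ = 10 + 3·18 = 64; r = 62.9 − 64 = -1.1
x=20: ŷ = 10 + 3·20 = 70; r = 69.4 − 70 = -0.6
Largest |r| is 1.9 at x = 2, residual -1.9.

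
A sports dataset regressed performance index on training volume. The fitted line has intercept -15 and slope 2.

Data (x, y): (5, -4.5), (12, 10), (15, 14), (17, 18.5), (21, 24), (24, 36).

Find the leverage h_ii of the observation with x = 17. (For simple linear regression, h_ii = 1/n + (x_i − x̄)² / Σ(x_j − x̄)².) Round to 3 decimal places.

x̄ = (5 + 12 + 15 + 17 + 21 + 24)/6 = 15.6667
Σ(x − x̄)² = 113.778 + 13.4444 + 0.444444 + 1.77778 + 28.4444 + 69.4444 = 227.333
h = 1/6 + (1.33333)²/227.333 = 0.166667 + 0.00782014 = 0.174

h = 0.174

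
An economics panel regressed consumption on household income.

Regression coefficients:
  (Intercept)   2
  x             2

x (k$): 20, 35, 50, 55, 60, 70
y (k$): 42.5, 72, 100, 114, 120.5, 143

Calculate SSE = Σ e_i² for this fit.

SSE = 11.5

x=20: ŷ = 2 + 2·20 = 42; e = 42.5 − 42 = 0.5
x=35: ŷ = 2 + 2·35 = 72; e = 72 − 72 = 0
x=50: ŷ = 2 + 2·50 = 102; e = 100 − 102 = -2
x=55: ŷ = 2 + 2·55 = 112; e = 114 − 112 = 2
x=60: ŷ = 2 + 2·60 = 122; e = 120.5 − 122 = -1.5
x=70: ŷ = 2 + 2·70 = 142; e = 143 − 142 = 1
SSE = 0.25 + 0 + 4 + 4 + 2.25 + 1 = 11.5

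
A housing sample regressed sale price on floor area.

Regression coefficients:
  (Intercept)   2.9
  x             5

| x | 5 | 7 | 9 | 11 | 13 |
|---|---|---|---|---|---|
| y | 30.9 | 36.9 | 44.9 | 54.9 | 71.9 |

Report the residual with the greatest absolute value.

x=5: ŷ = 2.9 + 5·5 = 27.9; e = 30.9 − 27.9 = 3
x=7: ŷ = 2.9 + 5·7 = 37.9; e = 36.9 − 37.9 = -1
x=9: ŷ = 2.9 + 5·9 = 47.9; e = 44.9 − 47.9 = -3
x=11: ŷ = 2.9 + 5·11 = 57.9; e = 54.9 − 57.9 = -3
x=13: ŷ = 2.9 + 5·13 = 67.9; e = 71.9 − 67.9 = 4
Largest |e| is 4 at x = 13, residual 4.

e = 4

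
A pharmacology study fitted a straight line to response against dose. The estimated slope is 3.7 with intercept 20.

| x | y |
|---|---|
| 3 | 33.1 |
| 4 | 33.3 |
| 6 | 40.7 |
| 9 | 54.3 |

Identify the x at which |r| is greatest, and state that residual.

x=3: ŷ = 20 + 3.7·3 = 31.1; r = 33.1 − 31.1 = 2
x=4: ŷ = 20 + 3.7·4 = 34.8; r = 33.3 − 34.8 = -1.5
x=6: ŷ = 20 + 3.7·6 = 42.2; r = 40.7 − 42.2 = -1.5
x=9: ŷ = 20 + 3.7·9 = 53.3; r = 54.3 − 53.3 = 1
Largest |r| is 2 at x = 3, residual 2.

x = 3, r = 2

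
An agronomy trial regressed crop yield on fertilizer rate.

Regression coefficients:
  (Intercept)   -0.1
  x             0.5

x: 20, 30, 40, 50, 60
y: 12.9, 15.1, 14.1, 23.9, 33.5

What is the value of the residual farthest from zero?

r = -5.8

x=20: ŷ = -0.1 + 0.5·20 = 9.9; r = 12.9 − 9.9 = 3
x=30: ŷ = -0.1 + 0.5·30 = 14.9; r = 15.1 − 14.9 = 0.2
x=40: ŷ = -0.1 + 0.5·40 = 19.9; r = 14.1 − 19.9 = -5.8
x=50: ŷ = -0.1 + 0.5·50 = 24.9; r = 23.9 − 24.9 = -1
x=60: ŷ = -0.1 + 0.5·60 = 29.9; r = 33.5 − 29.9 = 3.6
Largest |r| is 5.8 at x = 40, residual -5.8.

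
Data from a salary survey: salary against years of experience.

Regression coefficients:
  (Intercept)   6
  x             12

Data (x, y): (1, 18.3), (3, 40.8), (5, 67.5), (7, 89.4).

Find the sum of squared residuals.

SSE = 4.14

x=1: ŷ = 6 + 12·1 = 18; r = 18.3 − 18 = 0.3
x=3: ŷ = 6 + 12·3 = 42; r = 40.8 − 42 = -1.2
x=5: ŷ = 6 + 12·5 = 66; r = 67.5 − 66 = 1.5
x=7: ŷ = 6 + 12·7 = 90; r = 89.4 − 90 = -0.6
SSE = 0.09 + 1.44 + 2.25 + 0.36 = 4.14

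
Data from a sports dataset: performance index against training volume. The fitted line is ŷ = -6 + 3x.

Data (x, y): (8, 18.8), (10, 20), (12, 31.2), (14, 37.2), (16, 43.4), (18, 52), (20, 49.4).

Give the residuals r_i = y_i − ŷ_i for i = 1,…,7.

x=8: ŷ = -6 + 3·8 = 18; r = 18.8 − 18 = 0.8
x=10: ŷ = -6 + 3·10 = 24; r = 20 − 24 = -4
x=12: ŷ = -6 + 3·12 = 30; r = 31.2 − 30 = 1.2
x=14: ŷ = -6 + 3·14 = 36; r = 37.2 − 36 = 1.2
x=16: ŷ = -6 + 3·16 = 42; r = 43.4 − 42 = 1.4
x=18: ŷ = -6 + 3·18 = 48; r = 52 − 48 = 4
x=20: ŷ = -6 + 3·20 = 54; r = 49.4 − 54 = -4.6

0.8, -4, 1.2, 1.2, 1.4, 4, -4.6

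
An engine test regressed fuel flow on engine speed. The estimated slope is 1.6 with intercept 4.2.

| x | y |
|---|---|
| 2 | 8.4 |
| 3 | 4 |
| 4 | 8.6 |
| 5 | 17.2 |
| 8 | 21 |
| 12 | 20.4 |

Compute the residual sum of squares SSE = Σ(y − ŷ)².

SSE = 80

x=2: ŷ = 4.2 + 1.6·2 = 7.4; e = 8.4 − 7.4 = 1
x=3: ŷ = 4.2 + 1.6·3 = 9; e = 4 − 9 = -5
x=4: ŷ = 4.2 + 1.6·4 = 10.6; e = 8.6 − 10.6 = -2
x=5: ŷ = 4.2 + 1.6·5 = 12.2; e = 17.2 − 12.2 = 5
x=8: ŷ = 4.2 + 1.6·8 = 17; e = 21 − 17 = 4
x=12: ŷ = 4.2 + 1.6·12 = 23.4; e = 20.4 − 23.4 = -3
SSE = 1 + 25 + 4 + 25 + 16 + 9 = 80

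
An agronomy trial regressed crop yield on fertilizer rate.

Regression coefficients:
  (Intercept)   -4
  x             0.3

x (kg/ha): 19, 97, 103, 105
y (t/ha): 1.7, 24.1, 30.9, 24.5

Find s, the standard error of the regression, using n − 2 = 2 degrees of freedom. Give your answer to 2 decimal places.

s = 3.61

x=19: ŷ = -4 + 0.3·19 = 1.7; e = 1.7 − 1.7 = 0
x=97: ŷ = -4 + 0.3·97 = 25.1; e = 24.1 − 25.1 = -1
x=103: ŷ = -4 + 0.3·103 = 26.9; e = 30.9 − 26.9 = 4
x=105: ŷ = -4 + 0.3·105 = 27.5; e = 24.5 − 27.5 = -3
SSE = 0 + 1 + 16 + 9 = 26
s = √(26/2) = √13 ≈ 3.61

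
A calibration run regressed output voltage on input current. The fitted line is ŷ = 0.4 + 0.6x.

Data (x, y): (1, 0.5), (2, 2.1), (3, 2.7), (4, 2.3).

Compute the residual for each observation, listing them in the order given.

-0.5, 0.5, 0.5, -0.5

x=1: ŷ = 0.4 + 0.6·1 = 1; r = 0.5 − 1 = -0.5
x=2: ŷ = 0.4 + 0.6·2 = 1.6; r = 2.1 − 1.6 = 0.5
x=3: ŷ = 0.4 + 0.6·3 = 2.2; r = 2.7 − 2.2 = 0.5
x=4: ŷ = 0.4 + 0.6·4 = 2.8; r = 2.3 − 2.8 = -0.5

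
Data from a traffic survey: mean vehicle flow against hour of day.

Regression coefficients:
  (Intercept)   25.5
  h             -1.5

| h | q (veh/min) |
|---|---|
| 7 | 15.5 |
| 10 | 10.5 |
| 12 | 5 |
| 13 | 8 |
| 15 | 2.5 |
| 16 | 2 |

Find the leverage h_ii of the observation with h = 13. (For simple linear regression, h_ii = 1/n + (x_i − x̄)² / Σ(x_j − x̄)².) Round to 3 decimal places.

h̄ = (7 + 10 + 12 + 13 + 15 + 16)/6 = 12.1667
Σ(h − h̄)² = 26.6944 + 4.69444 + 0.0277778 + 0.694444 + 8.02778 + 14.6944 = 54.8333
h = 1/6 + (0.833333)²/54.8333 = 0.166667 + 0.0126646 = 0.179

h = 0.179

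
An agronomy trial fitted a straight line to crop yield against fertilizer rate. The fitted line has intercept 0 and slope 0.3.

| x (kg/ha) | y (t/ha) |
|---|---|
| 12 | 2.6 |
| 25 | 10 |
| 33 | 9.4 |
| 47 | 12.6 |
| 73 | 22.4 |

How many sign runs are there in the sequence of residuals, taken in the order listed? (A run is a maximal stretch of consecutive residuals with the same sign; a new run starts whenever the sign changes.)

x=12: ŷ = 0.3·12 = 3.6; r = 2.6 − 3.6 = -1
x=25: ŷ = 0.3·25 = 7.5; r = 10 − 7.5 = 2.5
x=33: ŷ = 0.3·33 = 9.9; r = 9.4 − 9.9 = -0.5
x=47: ŷ = 0.3·47 = 14.1; r = 12.6 − 14.1 = -1.5
x=73: ŷ = 0.3·73 = 21.9; r = 22.4 − 21.9 = 0.5
Signs: − + − − +
Runs: −×1, +×1, −×2, +×1 → 4

4 runs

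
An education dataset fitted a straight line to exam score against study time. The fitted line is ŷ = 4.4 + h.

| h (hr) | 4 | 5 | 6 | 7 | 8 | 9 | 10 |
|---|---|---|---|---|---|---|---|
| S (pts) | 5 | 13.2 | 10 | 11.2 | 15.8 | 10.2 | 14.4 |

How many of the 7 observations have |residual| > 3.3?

h=4: ŷ = 4.4 + 4 = 8.4; e = 5 − 8.4 = -3.4
h=5: ŷ = 4.4 + 5 = 9.4; e = 13.2 − 9.4 = 3.8
h=6: ŷ = 4.4 + 6 = 10.4; e = 10 − 10.4 = -0.4
h=7: ŷ = 4.4 + 7 = 11.4; e = 11.2 − 11.4 = -0.2
h=8: ŷ = 4.4 + 8 = 12.4; e = 15.8 − 12.4 = 3.4
h=9: ŷ = 4.4 + 9 = 13.4; e = 10.2 − 13.4 = -3.2
h=10: ŷ = 4.4 + 10 = 14.4; e = 14.4 − 14.4 = 0
|e| > 3.3: h=4 (|e|=3.4), h=5 (|e|=3.8), h=8 (|e|=3.4) → 3

3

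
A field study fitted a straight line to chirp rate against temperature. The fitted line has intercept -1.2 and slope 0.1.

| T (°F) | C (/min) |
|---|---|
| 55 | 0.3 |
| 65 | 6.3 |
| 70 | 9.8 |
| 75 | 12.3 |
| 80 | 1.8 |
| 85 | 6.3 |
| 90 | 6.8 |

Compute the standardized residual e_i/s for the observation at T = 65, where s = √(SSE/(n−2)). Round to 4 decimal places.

T=55: ŷ = -1.2 + 0.1·55 = 4.3; e = 0.3 − 4.3 = -4
T=65: ŷ = -1.2 + 0.1·65 = 5.3; e = 6.3 − 5.3 = 1
T=70: ŷ = -1.2 + 0.1·70 = 5.8; e = 9.8 − 5.8 = 4
T=75: ŷ = -1.2 + 0.1·75 = 6.3; e = 12.3 − 6.3 = 6
T=80: ŷ = -1.2 + 0.1·80 = 6.8; e = 1.8 − 6.8 = -5
T=85: ŷ = -1.2 + 0.1·85 = 7.3; e = 6.3 − 7.3 = -1
T=90: ŷ = -1.2 + 0.1·90 = 7.8; e = 6.8 − 7.8 = -1
SSE = 16 + 1 + 16 + 36 + 25 + 1 + 1 = 96
s = √(96/5) = 4.38178
e/s = 1 / 4.38178 = 0.2282

0.2282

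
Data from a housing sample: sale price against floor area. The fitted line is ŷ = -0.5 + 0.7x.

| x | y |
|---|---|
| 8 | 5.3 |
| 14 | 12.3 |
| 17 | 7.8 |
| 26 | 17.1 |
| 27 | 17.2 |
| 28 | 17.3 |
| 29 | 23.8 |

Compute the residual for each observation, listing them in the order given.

0.2, 3, -3.6, -0.6, -1.2, -1.8, 4

x=8: ŷ = -0.5 + 0.7·8 = 5.1; r = 5.3 − 5.1 = 0.2
x=14: ŷ = -0.5 + 0.7·14 = 9.3; r = 12.3 − 9.3 = 3
x=17: ŷ = -0.5 + 0.7·17 = 11.4; r = 7.8 − 11.4 = -3.6
x=26: ŷ = -0.5 + 0.7·26 = 17.7; r = 17.1 − 17.7 = -0.6
x=27: ŷ = -0.5 + 0.7·27 = 18.4; r = 17.2 − 18.4 = -1.2
x=28: ŷ = -0.5 + 0.7·28 = 19.1; r = 17.3 − 19.1 = -1.8
x=29: ŷ = -0.5 + 0.7·29 = 19.8; r = 23.8 − 19.8 = 4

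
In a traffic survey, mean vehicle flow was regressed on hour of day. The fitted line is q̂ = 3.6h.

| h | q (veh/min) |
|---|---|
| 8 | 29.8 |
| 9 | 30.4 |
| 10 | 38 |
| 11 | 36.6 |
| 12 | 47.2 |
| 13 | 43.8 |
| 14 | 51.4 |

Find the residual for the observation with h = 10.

e = 2

q̂ = 3.6·10 = 36
e = 38 − 36 = 2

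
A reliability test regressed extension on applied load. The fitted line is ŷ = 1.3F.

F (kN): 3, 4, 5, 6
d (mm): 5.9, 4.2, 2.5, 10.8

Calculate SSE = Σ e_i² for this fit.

F=3: ŷ = 1.3·3 = 3.9; e = 5.9 − 3.9 = 2
F=4: ŷ = 1.3·4 = 5.2; e = 4.2 − 5.2 = -1
F=5: ŷ = 1.3·5 = 6.5; e = 2.5 − 6.5 = -4
F=6: ŷ = 1.3·6 = 7.8; e = 10.8 − 7.8 = 3
SSE = 4 + 1 + 16 + 9 = 30

SSE = 30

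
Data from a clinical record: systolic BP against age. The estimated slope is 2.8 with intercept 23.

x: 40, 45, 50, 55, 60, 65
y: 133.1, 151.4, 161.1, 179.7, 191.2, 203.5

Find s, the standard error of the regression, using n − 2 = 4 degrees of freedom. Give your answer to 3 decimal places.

x=40: ŷ = 23 + 2.8·40 = 135; r = 133.1 − 135 = -1.9
x=45: ŷ = 23 + 2.8·45 = 149; r = 151.4 − 149 = 2.4
x=50: ŷ = 23 + 2.8·50 = 163; r = 161.1 − 163 = -1.9
x=55: ŷ = 23 + 2.8·55 = 177; r = 179.7 − 177 = 2.7
x=60: ŷ = 23 + 2.8·60 = 191; r = 191.2 − 191 = 0.2
x=65: ŷ = 23 + 2.8·65 = 205; r = 203.5 − 205 = -1.5
SSE = 3.61 + 5.76 + 3.61 + 7.29 + 0.04 + 2.25 = 22.56
s = √(22.56/4) = √5.64 ≈ 2.375

s = 2.375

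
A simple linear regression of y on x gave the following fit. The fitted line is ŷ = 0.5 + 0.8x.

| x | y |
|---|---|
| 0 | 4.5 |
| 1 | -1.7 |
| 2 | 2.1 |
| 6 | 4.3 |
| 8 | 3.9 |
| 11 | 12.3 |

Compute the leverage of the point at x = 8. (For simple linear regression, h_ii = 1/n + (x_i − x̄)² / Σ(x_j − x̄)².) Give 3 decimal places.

x̄ = (0 + 1 + 2 + 6 + 8 + 11)/6 = 4.66667
Σ(x − x̄)² = 21.7778 + 13.4444 + 7.11111 + 1.77778 + 11.1111 + 40.1111 = 95.3333
h = 1/6 + (3.33333)²/95.3333 = 0.166667 + 0.11655 = 0.283

h = 0.283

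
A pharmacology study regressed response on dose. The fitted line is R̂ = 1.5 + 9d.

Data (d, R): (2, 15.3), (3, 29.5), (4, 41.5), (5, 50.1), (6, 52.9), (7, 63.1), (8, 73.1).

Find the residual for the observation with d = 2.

e = -4.2

R̂ = 1.5 + 9·2 = 19.5
e = 15.3 − 19.5 = -4.2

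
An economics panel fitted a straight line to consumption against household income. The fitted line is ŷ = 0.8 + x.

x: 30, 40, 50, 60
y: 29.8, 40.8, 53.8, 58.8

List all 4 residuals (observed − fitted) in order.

-1, 0, 3, -2

x=30: ŷ = 0.8 + 30 = 30.8; r = 29.8 − 30.8 = -1
x=40: ŷ = 0.8 + 40 = 40.8; r = 40.8 − 40.8 = 0
x=50: ŷ = 0.8 + 50 = 50.8; r = 53.8 − 50.8 = 3
x=60: ŷ = 0.8 + 60 = 60.8; r = 58.8 − 60.8 = -2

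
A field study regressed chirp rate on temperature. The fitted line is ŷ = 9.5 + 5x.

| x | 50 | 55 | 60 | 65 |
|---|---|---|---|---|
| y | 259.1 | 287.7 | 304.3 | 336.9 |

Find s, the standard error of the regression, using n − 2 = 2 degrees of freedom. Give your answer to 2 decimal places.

s = 4.65

x=50: ŷ = 9.5 + 5·50 = 259.5; r = 259.1 − 259.5 = -0.4
x=55: ŷ = 9.5 + 5·55 = 284.5; r = 287.7 − 284.5 = 3.2
x=60: ŷ = 9.5 + 5·60 = 309.5; r = 304.3 − 309.5 = -5.2
x=65: ŷ = 9.5 + 5·65 = 334.5; r = 336.9 − 334.5 = 2.4
SSE = 0.16 + 10.24 + 27.04 + 5.76 = 43.2
s = √(43.2/2) = √21.6 ≈ 4.65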